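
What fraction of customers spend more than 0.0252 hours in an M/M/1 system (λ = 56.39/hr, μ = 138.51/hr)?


W ~ Exponential(μ−λ) for M/M/1.
μ − λ = 138.51 − 56.39 = 82.1200
P(W > t) = e^{−(μ−λ)t} = e^{−2.0694} = 0.126258

Final: 0.126258


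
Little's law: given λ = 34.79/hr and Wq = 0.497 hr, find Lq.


Lq = λWq = 34.79·0.497 = 17.2906

Final: 17.2906


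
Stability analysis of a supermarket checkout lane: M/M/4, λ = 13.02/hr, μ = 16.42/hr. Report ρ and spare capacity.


Total capacity cμ = 4·16.42 = 65.68/hr
ρ = λ/(cμ) = 13.02/65.68 = 0.1982
Stable ⇔ ρ < 1: YES
Spare capacity = cμ − λ = 65.68 − 13.02 = 52.66/hr

Final: ρ = 0.1982; stable; margin = 52.66/hr


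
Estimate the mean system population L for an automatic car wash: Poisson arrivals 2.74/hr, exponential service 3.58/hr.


ρ = λ/μ = 2.74/3.58 = 0.7654
L = ρ/(1−ρ) = 0.7654/(1 − 0.7654) = 0.7654/0.2346 = 3.2619

Final: 3.2619


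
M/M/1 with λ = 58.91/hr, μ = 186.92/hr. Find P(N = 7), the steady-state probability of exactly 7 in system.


ρ = 58.91/186.92 = 0.3152
P_n = (1−ρ)·ρ^n = (1 − 0.3152)·0.3152^7 = 0.6848·0.0003088 = 0.0002115

Final: 0.0002115


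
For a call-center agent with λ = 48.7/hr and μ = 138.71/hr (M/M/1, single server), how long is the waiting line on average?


ρ = 48.7/138.71 = 0.3511
Lq = ρ²/(1−ρ) = 0.1233/0.6489 = 0.1900

Final: 0.1900


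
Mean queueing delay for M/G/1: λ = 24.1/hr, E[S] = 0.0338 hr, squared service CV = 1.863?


ρ = λ·E[S] = 24.1·0.0338 = 0.8146
E[S²] = E[S]²(1+C_s²) = 0.0338²·(1+1.863) = 0.003271
Wq = λ·E[S²]/(2(1−ρ)) = 24.1·0.003271/(2·0.1854) = 0.21256 hr

Final: 0.21256 hr


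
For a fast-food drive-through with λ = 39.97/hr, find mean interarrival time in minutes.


Mean interarrival time = 1/λ = 1/39.97 hour = 0.02502 hour
In minutes: 0.02502 × 60 = 1.5011 min

Final: 1.5011 min


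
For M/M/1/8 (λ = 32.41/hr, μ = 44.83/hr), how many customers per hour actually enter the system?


ρ = 0.7230; P_K = (1−ρ)ρ^8/(1−ρ^9) = 0.021854
λ_eff = λ(1 − P_K) = 32.41·(1 − 0.021854) = 32.41·0.978146 = 31.7017 /hr

Final: 31.7017 /hr


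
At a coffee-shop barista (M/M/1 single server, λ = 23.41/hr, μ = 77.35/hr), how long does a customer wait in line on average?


ρ = 23.41/77.35 = 0.3027
Wq = ρ/(μ−λ) = 0.3027/(77.35 − 23.41) = 0.3027/53.94 = 0.005611 hr

Final: 0.005611 hr


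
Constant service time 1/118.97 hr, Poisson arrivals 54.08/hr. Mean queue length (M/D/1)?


ρ = 54.08/118.97 = 0.4546
M/D/1: Lq = ρ²/(2(1−ρ)) = 0.2066/(2·0.5454) = 0.18942

Final: 0.18942


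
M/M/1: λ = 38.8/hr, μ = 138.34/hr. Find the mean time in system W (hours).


W = 1/(μ−λ) = 1/(138.34 − 38.8) = 1/99.54 = 0.01005 hr

Final: 0.01005 hr


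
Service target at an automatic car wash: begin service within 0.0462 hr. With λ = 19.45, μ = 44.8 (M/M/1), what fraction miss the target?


ρ = 19.45/44.8 = 0.4342
P(Wq > t) = ρ·e^{−(μ−λ)t} = 0.4342·e^{−1.1712}
= 0.4342·0.310004 = 0.134589

Final: 0.134589


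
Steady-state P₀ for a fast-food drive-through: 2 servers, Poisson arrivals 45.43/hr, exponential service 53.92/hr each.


a = λ/μ = 45.43/53.92 = 0.8425; ρ = a/c = 0.4213
Σ_{k=0}^{1} a^k/k! (terms k=0..1) = 1.00000 + 0.84254 = 1.84254
Tail: a^2/(2!(1−ρ)) = 0.70988/(2·0.5787) = 0.61331
P₀ = 1/(1.84254 + 0.61331) = 1/2.45586 = 0.407190

Final: 0.407190


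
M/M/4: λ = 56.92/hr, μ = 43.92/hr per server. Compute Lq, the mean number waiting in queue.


a = λ/μ = 1.2960; ρ = a/4 = 0.3240
P₀ = 0.272297
Lq = P₀·a^c·ρ / (c!·(1−ρ)²) = 0.272297·2.82105·0.3240/(24·0.45698)
= 0.02269

Final: 0.02269


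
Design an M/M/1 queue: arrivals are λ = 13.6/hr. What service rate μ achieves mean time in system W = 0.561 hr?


W = 1/(μ−λ) ⇒ μ − λ = 1/W = 1/0.561 = 1.7825
μ = λ + 1/W = 13.6 + 1.7825 = 15.3825 per hr

Final: 15.3825 /hr


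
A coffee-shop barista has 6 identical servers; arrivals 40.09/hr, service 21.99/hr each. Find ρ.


ρ = λ/(cμ) = 40.09/(6·21.99) = 40.09/131.94 = 0.3039

Final: 0.3039


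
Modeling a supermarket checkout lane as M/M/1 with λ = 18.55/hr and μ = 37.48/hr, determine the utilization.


ρ = λ/μ = 18.55/37.48 = 0.4949

Final: 0.4949


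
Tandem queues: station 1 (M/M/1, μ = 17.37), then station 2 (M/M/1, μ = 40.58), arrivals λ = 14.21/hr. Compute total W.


Each node sees arrival rate λ = 14.21/hr (tandem ⇒ throughput preserved).
W₁ = 1/(μ₁−λ) = 1/(17.37−14.21) = 0.31646 hr
W₂ = 1/(μ₂−λ) = 1/(40.58−14.21) = 0.03792 hr
W_total = W₁ + W₂ = 0.31646 + 0.03792 = 0.35438 hr

Final: 0.35438 hr


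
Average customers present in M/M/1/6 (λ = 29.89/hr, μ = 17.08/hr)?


ρ = 29.89/17.08 = 1.7500
L = ρ[1 − (K+1)ρ^K + Kρ^(K+1)] / [(1−ρ)(1−ρ^(K+1))]
Numerator: 1.7500·(1 − 7·28.722900 + 6·50.265076) = 177.677765
Denominator: (-0.7500)·(-49.265076) = 36.948807
L = 177.677765/36.948807 = 4.8088

Final: 4.8088


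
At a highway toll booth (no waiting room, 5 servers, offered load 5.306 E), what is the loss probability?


B(c,a) = (a^c/c!) / Σ_{k=0}^{c} a^k/k!
a^5/5! = 35.047334
Σ terms (k=0..5): 1.00000 + 5.30600 + 14.07682 + 24.89720 + 33.02613 + 35.04733 = 113.353485
B = 35.047334/113.353485 = 0.309186

Final: 0.309186


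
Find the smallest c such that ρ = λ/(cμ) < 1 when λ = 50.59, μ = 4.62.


Stability requires cμ > λ ⇔ c > λ/μ.
λ/μ = 50.59/4.62 = 10.9502
Minimum integer c = ⌊10.9502⌋ + 1 = 11
Check: 11·4.62 = 50.82 > 50.59, while 10·4.62 = 46.20 ≤ 50.59

Final: 11 servers


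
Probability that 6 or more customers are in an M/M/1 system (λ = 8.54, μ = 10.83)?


ρ = 8.54/10.83 = 0.7886
P(N ≥ n) = ρ^n = 0.7886^6 = 0.240423

Final: 0.240423


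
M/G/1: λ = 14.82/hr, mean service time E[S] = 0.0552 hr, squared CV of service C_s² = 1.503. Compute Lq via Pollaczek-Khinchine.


ρ = λ·E[S] = 14.82·0.0552 = 0.8181
Lq = ρ²(1+C_s²)/(2(1−ρ)) = 0.6692·(1+1.503)/(2·0.1819)
= 0.6692·2.5030/0.3639 = 4.60349

Final: 4.60349


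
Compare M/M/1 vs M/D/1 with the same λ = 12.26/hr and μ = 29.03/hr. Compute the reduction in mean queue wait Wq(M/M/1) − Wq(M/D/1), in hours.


ρ = 12.26/29.03 = 0.4223
Wq(M/M/1) = ρ/(μ−λ) = 0.4223/16.77 = 0.02518 hr
Wq(M/D/1) = ρ/(2(μ−λ)) = 0.01259 hr
Savings = 0.02518 − 0.01259 = 0.01259 hr

Final: 0.01259 hr


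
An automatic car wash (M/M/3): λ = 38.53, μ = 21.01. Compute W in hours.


a = 1.8339; ρ = 0.6113; P₀ = 0.139665
Lq = P₀·a^c·ρ/(c!(1−ρ)²) = 0.58086
Wq = Lq/λ = 0.58086/38.53 = 0.01508 hr
W = Wq + 1/μ = 0.01508 + 0.04760 = 0.06267 hr

Final: 0.06267 hr


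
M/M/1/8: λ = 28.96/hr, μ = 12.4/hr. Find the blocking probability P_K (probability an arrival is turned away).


ρ = λ/μ = 28.96/12.4 = 2.3355
P_K = (1−ρ)ρ^K/(1−ρ^(K+1)) = (-1.3355·885.146138)/(1 − 2067.244529)
= -1182.098391/-2066.244529 = 0.572100

Final: 0.572100


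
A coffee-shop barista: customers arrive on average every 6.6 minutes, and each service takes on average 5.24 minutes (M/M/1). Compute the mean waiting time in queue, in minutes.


λ = 60/6.6 = 9.0909 /hr
μ = 60/5.24 = 11.4504 /hr
ρ = λ/μ = 9.0909/11.4504 = 0.7939
Wq = ρ/(μ−λ) = 0.7939/(11.4504−9.0909) = 0.33649 hr
In minutes: 0.33649·60 = 20.189 min

Final: 20.189 min


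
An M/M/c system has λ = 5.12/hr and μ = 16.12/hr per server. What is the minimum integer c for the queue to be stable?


Stability requires cμ > λ ⇔ c > λ/μ.
λ/μ = 5.12/16.12 = 0.3176
Minimum integer c = ⌊0.3176⌋ + 1 = 1
Check: 1·16.12 = 16.12 > 5.12, while 0·16.12 = 0.00 ≤ 5.12

Final: 1 servers


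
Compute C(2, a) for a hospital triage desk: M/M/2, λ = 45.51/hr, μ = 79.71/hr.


a = λ/μ = 0.5709; ρ = a/2 = 0.2855
P₀ = 0.555848 (from M/M/c formula)
C(c,a) = [a^c/(c!(1−ρ))]·P₀ = [0.32598/(2·0.7145)]·0.555848
= 0.22811·0.555848 = 0.126793

Final: 0.126793


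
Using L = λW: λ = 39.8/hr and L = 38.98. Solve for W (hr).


W = L/λ = 38.98/39.8 = 0.9794 hr

Final: 0.9794 hr


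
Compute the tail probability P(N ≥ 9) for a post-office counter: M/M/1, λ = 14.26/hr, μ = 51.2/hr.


ρ = 14.26/51.2 = 0.2785
P(N ≥ n) = ρ^n = 0.2785^9 = 0.00001008

Final: 0.00001008


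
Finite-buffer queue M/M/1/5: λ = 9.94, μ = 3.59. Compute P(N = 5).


ρ = λ/μ = 9.94/3.59 = 2.7688
P_K = (1−ρ)ρ^K/(1−ρ^(K+1)) = (-1.7688·162.727023)/(1 − 450.558944)
= -287.831921/-449.558944 = 0.640254

Final: 0.640254


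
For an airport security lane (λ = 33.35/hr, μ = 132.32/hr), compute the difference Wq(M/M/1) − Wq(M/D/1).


ρ = 33.35/132.32 = 0.2520
Wq(M/M/1) = ρ/(μ−λ) = 0.2520/98.97 = 0.002547 hr
Wq(M/D/1) = ρ/(2(μ−λ)) = 0.001273 hr
Savings = 0.002547 − 0.001273 = 0.001273 hr

Final: 0.001273 hr


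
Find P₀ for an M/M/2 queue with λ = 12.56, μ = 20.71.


a = λ/μ = 12.56/20.71 = 0.6065; ρ = a/c = 0.3032
Σ_{k=0}^{1} a^k/k! (terms k=0..1) = 1.00000 + 0.60647 = 1.60647
Tail: a^2/(2!(1−ρ)) = 0.36781/(2·0.6968) = 0.26394
P₀ = 1/(1.60647 + 0.26394) = 1/1.87041 = 0.534642

Final: 0.534642


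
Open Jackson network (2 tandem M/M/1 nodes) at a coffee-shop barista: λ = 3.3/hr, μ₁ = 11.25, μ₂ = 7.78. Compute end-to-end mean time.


Each node sees arrival rate λ = 3.3/hr (tandem ⇒ throughput preserved).
W₁ = 1/(μ₁−λ) = 1/(11.25−3.3) = 0.12579 hr
W₂ = 1/(μ₂−λ) = 1/(7.78−3.3) = 0.22321 hr
W_total = W₁ + W₂ = 0.12579 + 0.22321 = 0.34900 hr

Final: 0.34900 hr


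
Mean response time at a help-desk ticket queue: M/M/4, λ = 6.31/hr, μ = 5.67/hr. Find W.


a = 1.1129; ρ = 0.2782; P₀ = 0.327828
Lq = P₀·a^c·ρ/(c!(1−ρ)²) = 0.01119
Wq = Lq/λ = 0.01119/6.31 = 0.001773 hr
W = Wq + 1/μ = 0.001773 + 0.17637 = 0.17814 hr

Final: 0.17814 hr


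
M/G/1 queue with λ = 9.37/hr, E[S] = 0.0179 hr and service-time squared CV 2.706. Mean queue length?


ρ = λ·E[S] = 9.37·0.0179 = 0.1677
Lq = ρ²(1+C_s²)/(2(1−ρ)) = 0.02813·(1+2.706)/(2·0.8323)
= 0.02813·3.7060/1.6646 = 0.06263

Final: 0.06263


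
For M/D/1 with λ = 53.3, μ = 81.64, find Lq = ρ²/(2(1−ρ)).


ρ = 53.3/81.64 = 0.6529
M/D/1: Lq = ρ²/(2(1−ρ)) = 0.4262/(2·0.3471) = 0.61393

Final: 0.61393


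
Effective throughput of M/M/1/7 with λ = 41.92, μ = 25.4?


ρ = 1.6504; P_K = (1−ρ)ρ^7/(1−ρ^8) = 0.401376
λ_eff = λ(1 − P_K) = 41.92·(1 − 0.401376) = 41.92·0.598624 = 25.0943 /hr

Final: 25.0943 /hr


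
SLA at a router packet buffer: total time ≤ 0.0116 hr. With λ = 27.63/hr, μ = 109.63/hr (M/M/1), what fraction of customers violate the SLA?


W ~ Exponential(μ−λ) for M/M/1.
μ − λ = 109.63 − 27.63 = 82.0000
P(W > t) = e^{−(μ−λ)t} = e^{−0.9512} = 0.386277

Final: 0.386277


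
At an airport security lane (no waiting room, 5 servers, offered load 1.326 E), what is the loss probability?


B(c,a) = (a^c/c!) / Σ_{k=0}^{c} a^k/k!
a^5/5! = 0.034161
Σ terms (k=0..5): 1.00000 + 1.32600 + 0.87914 + 0.38858 + 0.12881 + 0.03416 = 3.756692
B = 0.034161/3.756692 = 0.009093

Final: 0.009093


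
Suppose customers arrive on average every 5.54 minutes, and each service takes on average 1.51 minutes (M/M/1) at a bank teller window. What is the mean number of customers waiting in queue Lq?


λ = 60/5.54 = 10.8303 /hr
μ = 60/1.51 = 39.7351 /hr
ρ = λ/μ = 10.8303/39.7351 = 0.2726
Lq = ρ²/(1−ρ) = 0.07429/0.7274 = 0.1021

Final: 0.1021


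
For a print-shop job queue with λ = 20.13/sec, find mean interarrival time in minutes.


Mean interarrival time = 1/λ = 1/20.13 second = 0.04968 second
In minutes: 0.04968 × 0.0166667 = 0.0008280 min

Final: 0.0008280 min


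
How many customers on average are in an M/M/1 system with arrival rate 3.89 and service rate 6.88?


ρ = λ/μ = 3.89/6.88 = 0.5654
L = ρ/(1−ρ) = 0.5654/(1 − 0.5654) = 0.5654/0.4346 = 1.3010

Final: 1.3010


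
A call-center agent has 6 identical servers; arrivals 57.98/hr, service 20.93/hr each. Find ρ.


ρ = λ/(cμ) = 57.98/(6·20.93) = 57.98/125.58 = 0.4617

Final: 0.4617


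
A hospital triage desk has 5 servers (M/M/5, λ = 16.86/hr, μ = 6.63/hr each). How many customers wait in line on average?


a = λ/μ = 2.5430; ρ = a/5 = 0.5086
P₀ = 0.076551
Lq = P₀·a^c·ρ / (c!·(1−ρ)²) = 0.076551·106.34577·0.5086/(120·0.24148)
= 0.14289

Final: 0.14289


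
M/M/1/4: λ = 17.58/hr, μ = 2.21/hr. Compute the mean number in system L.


ρ = 17.58/2.21 = 7.9548
L = ρ[1 − (K+1)ρ^K + Kρ^(K+1)] / [(1−ρ)(1−ρ^(K+1))]
Numerator: 7.9548·(1 − 5·4004.113581 + 4·31851.727038) = 854239.566303
Denominator: (-6.9548)·(-31850.727038) = 221513.879896
L = 854239.566303/221513.879896 = 3.8564

Final: 3.8564


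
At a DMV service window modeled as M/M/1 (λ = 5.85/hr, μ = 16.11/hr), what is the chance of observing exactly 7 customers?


ρ = 5.85/16.11 = 0.3631
P_n = (1−ρ)·ρ^n = (1 − 0.3631)·0.3631^7 = 0.6369·0.0008326 = 0.0005302

Final: 0.0005302


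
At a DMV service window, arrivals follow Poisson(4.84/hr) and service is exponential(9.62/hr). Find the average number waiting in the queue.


ρ = 4.84/9.62 = 0.5031
Lq = ρ²/(1−ρ) = 0.2531/0.4969 = 0.5094

Final: 0.5094


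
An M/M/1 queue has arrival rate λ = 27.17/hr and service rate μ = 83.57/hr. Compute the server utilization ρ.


ρ = λ/μ = 27.17/83.57 = 0.3251

Final: 0.3251


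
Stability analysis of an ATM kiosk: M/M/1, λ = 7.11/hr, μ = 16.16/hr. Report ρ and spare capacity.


Total capacity cμ = 1·16.16 = 16.16/hr
ρ = λ/(cμ) = 7.11/16.16 = 0.4400
Stable ⇔ ρ < 1: YES
Spare capacity = cμ − λ = 16.16 − 7.11 = 9.05/hr

Final: ρ = 0.4400; stable; margin = 9.05/hr


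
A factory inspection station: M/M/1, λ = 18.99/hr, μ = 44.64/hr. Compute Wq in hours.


ρ = 18.99/44.64 = 0.4254
Wq = ρ/(μ−λ) = 0.4254/(44.64 − 18.99) = 0.4254/25.65 = 0.01658 hr

Final: 0.01658 hr


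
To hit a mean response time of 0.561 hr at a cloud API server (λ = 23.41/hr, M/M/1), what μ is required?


W = 1/(μ−λ) ⇒ μ − λ = 1/W = 1/0.561 = 1.7825
μ = λ + 1/W = 23.41 + 1.7825 = 25.1925 per hr

Final: 25.1925 /hr


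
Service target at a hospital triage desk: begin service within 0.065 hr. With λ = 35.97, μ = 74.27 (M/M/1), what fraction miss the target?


ρ = 35.97/74.27 = 0.4843
P(Wq > t) = ρ·e^{−(μ−λ)t} = 0.4843·e^{−2.4895}
= 0.4843·0.082951 = 0.040175

Final: 0.040175


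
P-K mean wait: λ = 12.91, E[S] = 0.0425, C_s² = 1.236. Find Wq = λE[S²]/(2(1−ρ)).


ρ = λ·E[S] = 12.91·0.0425 = 0.5487
E[S²] = E[S]²(1+C_s²) = 0.0425²·(1+1.236) = 0.004039
Wq = λ·E[S²]/(2(1−ρ)) = 12.91·0.004039/(2·0.4513) = 0.05776 hr

Final: 0.05776 hr


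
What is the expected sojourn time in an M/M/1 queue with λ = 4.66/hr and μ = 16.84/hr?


W = 1/(μ−λ) = 1/(16.84 − 4.66) = 1/12.18 = 0.08210 hr

Final: 0.08210 hr


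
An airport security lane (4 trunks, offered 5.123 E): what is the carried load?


B(4,5.123) = 0.407936 (Erlang-B)
Carried load = a(1 − B) = 5.123·(1 − 0.407936) = 5.123·0.592064 = 3.0331 E

Final: 3.0331 Erlangs


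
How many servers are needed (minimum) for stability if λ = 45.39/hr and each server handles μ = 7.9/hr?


Stability requires cμ > λ ⇔ c > λ/μ.
λ/μ = 45.39/7.9 = 5.7456
Minimum integer c = ⌊5.7456⌋ + 1 = 6
Check: 6·7.9 = 47.40 > 45.39, while 5·7.9 = 39.50 ≤ 45.39

Final: 6 servers


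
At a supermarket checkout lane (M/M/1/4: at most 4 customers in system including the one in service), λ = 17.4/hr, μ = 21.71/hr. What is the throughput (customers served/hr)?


ρ = 0.8015; P_K = (1−ρ)ρ^4/(1−ρ^5) = 0.122394
λ_eff = λ(1 − P_K) = 17.4·(1 − 0.122394) = 17.4·0.877606 = 15.2703 /hr

Final: 15.2703 /hr


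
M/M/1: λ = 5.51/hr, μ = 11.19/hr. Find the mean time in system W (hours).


W = 1/(μ−λ) = 1/(11.19 − 5.51) = 1/5.68 = 0.1761 hr

Final: 0.1761 hr


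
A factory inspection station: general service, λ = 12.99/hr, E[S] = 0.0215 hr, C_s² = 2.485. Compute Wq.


ρ = λ·E[S] = 12.99·0.0215 = 0.2793
E[S²] = E[S]²(1+C_s²) = 0.0215²·(1+2.485) = 0.001611
Wq = λ·E[S²]/(2(1−ρ)) = 12.99·0.001611/(2·0.7207) = 0.01452 hr

Final: 0.01452 hr


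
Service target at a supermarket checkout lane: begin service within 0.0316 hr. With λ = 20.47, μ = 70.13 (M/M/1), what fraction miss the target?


ρ = 20.47/70.13 = 0.2919
P(Wq > t) = ρ·e^{−(μ−λ)t} = 0.2919·e^{−1.5693}
= 0.2919·0.208200 = 0.060771

Final: 0.060771


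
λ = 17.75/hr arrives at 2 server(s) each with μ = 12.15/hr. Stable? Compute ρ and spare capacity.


Total capacity cμ = 2·12.15 = 24.30/hr
ρ = λ/(cμ) = 17.75/24.30 = 0.7305
Stable ⇔ ρ < 1: YES
Spare capacity = cμ − λ = 24.30 − 17.75 = 6.55/hr

Final: ρ = 0.7305; stable; margin = 6.55/hr


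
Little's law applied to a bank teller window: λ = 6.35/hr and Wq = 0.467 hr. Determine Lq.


Lq = λWq = 6.35·0.467 = 2.9655

Final: 2.9655


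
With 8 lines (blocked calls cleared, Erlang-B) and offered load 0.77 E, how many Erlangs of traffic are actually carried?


B(8,0.77) = 0.000001419 (Erlang-B)
Carried load = a(1 − B) = 0.77·(1 − 0.000001419) = 0.77·0.999999 = 0.7700 E

Final: 0.7700 Erlangs


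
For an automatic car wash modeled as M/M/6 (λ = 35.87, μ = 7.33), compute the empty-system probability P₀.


a = λ/μ = 35.87/7.33 = 4.8936; ρ = a/c = 0.8156
Σ_{k=0}^{5} a^k/k! (terms k=0..5) = 1.00000 + 4.89359 + 11.97360 + 19.53129 + 23.89452 + 23.38599 = 84.67899
Tail: a^6/(6!(1−ρ)) = 13732.96813/(720·0.1844) = 103.43471
P₀ = 1/(84.67899 + 103.43471) = 1/188.11370 = 0.005316

Final: 0.005316


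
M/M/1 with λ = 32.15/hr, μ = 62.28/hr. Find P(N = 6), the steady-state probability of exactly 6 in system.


ρ = 32.15/62.28 = 0.5162
P_n = (1−ρ)·ρ^n = (1 − 0.5162)·0.5162^6 = 0.4838·0.018923 = 0.009155

Final: 0.009155


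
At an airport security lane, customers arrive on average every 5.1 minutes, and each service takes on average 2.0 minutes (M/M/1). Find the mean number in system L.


λ = 60/5.1 = 11.7647 /hr
μ = 60/2.0 = 30.0000 /hr
ρ = λ/μ = 11.7647/30.0000 = 0.3922
L = ρ/(1−ρ) = 0.3922/0.6078 = 0.6452

Final: 0.6452


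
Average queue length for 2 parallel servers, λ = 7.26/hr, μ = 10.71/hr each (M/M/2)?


a = λ/μ = 0.6779; ρ = a/2 = 0.3389
P₀ = 0.493724
Lq = P₀·a^c·ρ / (c!·(1−ρ)²) = 0.493724·0.45951·0.3389/(2·0.43701)
= 0.08798

Final: 0.08798


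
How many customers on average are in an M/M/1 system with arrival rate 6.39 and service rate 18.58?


ρ = λ/μ = 6.39/18.58 = 0.3439
L = ρ/(1−ρ) = 0.3439/(1 − 0.3439) = 0.3439/0.6561 = 0.5242

Final: 0.5242


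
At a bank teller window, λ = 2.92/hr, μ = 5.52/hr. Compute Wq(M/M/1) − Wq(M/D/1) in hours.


ρ = 2.92/5.52 = 0.5290
Wq(M/M/1) = ρ/(μ−λ) = 0.5290/2.60 = 0.20346 hr
Wq(M/D/1) = ρ/(2(μ−λ)) = 0.10173 hr
Savings = 0.20346 − 0.10173 = 0.10173 hr

Final: 0.10173 hr


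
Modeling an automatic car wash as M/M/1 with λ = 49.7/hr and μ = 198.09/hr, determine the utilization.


ρ = λ/μ = 49.7/198.09 = 0.2509

Final: 0.2509


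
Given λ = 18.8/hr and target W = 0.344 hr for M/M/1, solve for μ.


W = 1/(μ−λ) ⇒ μ − λ = 1/W = 1/0.344 = 2.9070
μ = λ + 1/W = 18.8 + 2.9070 = 21.7070 per hr

Final: 21.7070 /hr


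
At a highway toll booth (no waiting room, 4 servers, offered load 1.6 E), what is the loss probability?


B(c,a) = (a^c/c!) / Σ_{k=0}^{c} a^k/k!
a^4/4! = 0.273067
Σ terms (k=0..4): 1.00000 + 1.60000 + 1.28000 + 0.68267 + 0.27307 = 4.835733
B = 0.273067/4.835733 = 0.056469

Final: 0.056469


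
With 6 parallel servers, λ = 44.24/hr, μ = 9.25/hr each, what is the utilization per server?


ρ = λ/(cμ) = 44.24/(6·9.25) = 44.24/55.50 = 0.7971

Final: 0.7971


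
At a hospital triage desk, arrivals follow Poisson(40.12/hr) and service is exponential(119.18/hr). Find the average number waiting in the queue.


ρ = 40.12/119.18 = 0.3366
Lq = ρ²/(1−ρ) = 0.1133/0.6634 = 0.1708

Final: 0.1708


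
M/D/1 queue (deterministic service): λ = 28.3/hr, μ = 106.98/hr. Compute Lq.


ρ = 28.3/106.98 = 0.2645
M/D/1: Lq = ρ²/(2(1−ρ)) = 0.06998/(2·0.7355) = 0.04757

Final: 0.04757


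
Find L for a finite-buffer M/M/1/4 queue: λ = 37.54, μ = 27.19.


ρ = 37.54/27.19 = 1.3807
L = ρ[1 − (K+1)ρ^K + Kρ^(K+1)] / [(1−ρ)(1−ρ^(K+1))]
Numerator: 1.3807·(1 − 5·3.633626 + 4·5.016783) = 4.002519
Denominator: (-0.3807)·(-4.016783) = 1.529007
L = 4.002519/1.529007 = 2.6177

Final: 2.6177


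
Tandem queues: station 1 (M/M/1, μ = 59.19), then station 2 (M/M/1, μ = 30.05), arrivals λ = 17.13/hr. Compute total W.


Each node sees arrival rate λ = 17.13/hr (tandem ⇒ throughput preserved).
W₁ = 1/(μ₁−λ) = 1/(59.19−17.13) = 0.02378 hr
W₂ = 1/(μ₂−λ) = 1/(30.05−17.13) = 0.07740 hr
W_total = W₁ + W₂ = 0.02378 + 0.07740 = 0.10117 hr

Final: 0.10117 hr


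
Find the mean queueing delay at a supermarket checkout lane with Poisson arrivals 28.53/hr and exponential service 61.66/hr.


ρ = 28.53/61.66 = 0.4627
Wq = ρ/(μ−λ) = 0.4627/(61.66 − 28.53) = 0.4627/33.13 = 0.01397 hr

Final: 0.01397 hr


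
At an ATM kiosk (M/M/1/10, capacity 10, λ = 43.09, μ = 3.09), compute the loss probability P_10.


ρ = λ/μ = 43.09/3.09 = 13.9450
P_K = (1−ρ)ρ^K/(1−ρ^(K+1)) = (-12.9450·278086654021.643433)/(1 − 3877913890547.772461)
= -3599827236526.129395/-3877913890546.772461 = 0.928290

Final: 0.928290


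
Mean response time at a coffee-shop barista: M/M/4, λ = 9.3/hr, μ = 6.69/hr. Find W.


a = 1.3901; ρ = 0.3475; P₀ = 0.247366
Lq = P₀·a^c·ρ/(c!(1−ρ)²) = 0.03142
Wq = Lq/λ = 0.03142/9.3 = 0.003379 hr
W = Wq + 1/μ = 0.003379 + 0.14948 = 0.15286 hr

Final: 0.15286 hr


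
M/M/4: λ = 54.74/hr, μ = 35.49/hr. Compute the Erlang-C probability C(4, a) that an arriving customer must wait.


a = λ/μ = 1.5424; ρ = a/4 = 0.3856
P₀ = 0.211537 (from M/M/c formula)
C(c,a) = [a^c/(c!(1−ρ))]·P₀ = [5.65972/(24·0.6144)]·0.211537
= 0.38383·0.211537 = 0.081193

Final: 0.081193


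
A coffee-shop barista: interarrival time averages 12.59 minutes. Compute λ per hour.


λ = 1/(interarrival time) in consistent units.
1 hour = 60 min, so λ = 60/12.59 = 4.7657 per hour

Final: 4.7657 /hr


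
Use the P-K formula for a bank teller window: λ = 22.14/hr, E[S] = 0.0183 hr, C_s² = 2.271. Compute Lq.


ρ = λ·E[S] = 22.14·0.0183 = 0.4052
Lq = ρ²(1+C_s²)/(2(1−ρ)) = 0.1642·(1+2.271)/(2·0.5948)
= 0.1642·3.2710/1.1897 = 0.45135

Final: 0.45135


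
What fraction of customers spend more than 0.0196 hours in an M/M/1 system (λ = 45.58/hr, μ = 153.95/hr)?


W ~ Exponential(μ−λ) for M/M/1.
μ − λ = 153.95 − 45.58 = 108.3700
P(W > t) = e^{−(μ−λ)t} = e^{−2.1241} = 0.119546

Final: 0.119546


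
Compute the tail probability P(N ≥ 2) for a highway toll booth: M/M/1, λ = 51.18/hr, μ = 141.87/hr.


ρ = 51.18/141.87 = 0.3608
P(N ≥ n) = ρ^n = 0.3608^2 = 0.130143

Final: 0.130143


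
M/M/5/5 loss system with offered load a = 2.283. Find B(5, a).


B(c,a) = (a^c/c!) / Σ_{k=0}^{c} a^k/k!
a^5/5! = 0.516831
Σ terms (k=0..5): 1.00000 + 2.28300 + 2.60604 + 1.98320 + 1.13191 + 0.51683 = 9.520986
B = 0.516831/9.520986 = 0.054283

Final: 0.054283


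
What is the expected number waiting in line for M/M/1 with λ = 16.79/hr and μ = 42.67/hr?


ρ = 16.79/42.67 = 0.3935
Lq = ρ²/(1−ρ) = 0.1548/0.6065 = 0.2553

Final: 0.2553


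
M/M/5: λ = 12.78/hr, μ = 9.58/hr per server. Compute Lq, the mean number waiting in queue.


a = λ/μ = 1.3340; ρ = a/5 = 0.2668
P₀ = 0.263192
Lq = P₀·a^c·ρ / (c!·(1−ρ)²) = 0.263192·4.22500·0.2668/(120·0.53757)
= 0.004599

Final: 0.004599


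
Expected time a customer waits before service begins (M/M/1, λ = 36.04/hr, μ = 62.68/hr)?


ρ = 36.04/62.68 = 0.5750
Wq = ρ/(μ−λ) = 0.5750/(62.68 − 36.04) = 0.5750/26.64 = 0.02158 hr

Final: 0.02158 hr


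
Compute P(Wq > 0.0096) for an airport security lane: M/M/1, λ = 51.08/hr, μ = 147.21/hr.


ρ = 51.08/147.21 = 0.3470
P(Wq > t) = ρ·e^{−(μ−λ)t} = 0.3470·e^{−0.9228}
= 0.3470·0.397386 = 0.137888

Final: 0.137888


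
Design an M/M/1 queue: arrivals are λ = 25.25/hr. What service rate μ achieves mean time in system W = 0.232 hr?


W = 1/(μ−λ) ⇒ μ − λ = 1/W = 1/0.232 = 4.3103
μ = λ + 1/W = 25.25 + 4.3103 = 29.5603 per hr

Final: 29.5603 /hr


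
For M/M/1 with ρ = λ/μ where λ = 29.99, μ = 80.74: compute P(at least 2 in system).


ρ = 29.99/80.74 = 0.3714
P(N ≥ n) = ρ^n = 0.3714^2 = 0.137967

Final: 0.137967


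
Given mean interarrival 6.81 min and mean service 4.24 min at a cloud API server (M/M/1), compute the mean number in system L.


λ = 60/6.81 = 8.8106 /hr
μ = 60/4.24 = 14.1509 /hr
ρ = λ/μ = 8.8106/14.1509 = 0.6226
L = ρ/(1−ρ) = 0.6226/0.3774 = 1.6498

Final: 1.6498


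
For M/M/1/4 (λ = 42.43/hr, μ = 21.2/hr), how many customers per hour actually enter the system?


ρ = 2.0014; P_K = (1−ρ)ρ^4/(1−ρ^5) = 0.516435
λ_eff = λ(1 − P_K) = 42.43·(1 − 0.516435) = 42.43·0.483565 = 20.5177 /hr

Final: 20.5177 /hr


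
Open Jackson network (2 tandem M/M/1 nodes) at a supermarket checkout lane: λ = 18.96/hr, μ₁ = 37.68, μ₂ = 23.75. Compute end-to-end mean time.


Each node sees arrival rate λ = 18.96/hr (tandem ⇒ throughput preserved).
W₁ = 1/(μ₁−λ) = 1/(37.68−18.96) = 0.05342 hr
W₂ = 1/(μ₂−λ) = 1/(23.75−18.96) = 0.20877 hr
W_total = W₁ + W₂ = 0.05342 + 0.20877 = 0.26219 hr

Final: 0.26219 hr


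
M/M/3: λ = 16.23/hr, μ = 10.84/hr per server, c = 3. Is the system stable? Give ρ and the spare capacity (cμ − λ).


Total capacity cμ = 3·10.84 = 32.52/hr
ρ = λ/(cμ) = 16.23/32.52 = 0.4991
Stable ⇔ ρ < 1: YES
Spare capacity = cμ − λ = 32.52 − 16.23 = 16.29/hr

Final: ρ = 0.4991; stable; margin = 16.29/hr


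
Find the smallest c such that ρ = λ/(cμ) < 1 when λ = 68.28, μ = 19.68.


Stability requires cμ > λ ⇔ c > λ/μ.
λ/μ = 68.28/19.68 = 3.4695
Minimum integer c = ⌊3.4695⌋ + 1 = 4
Check: 4·19.68 = 78.72 > 68.28, while 3·19.68 = 59.04 ≤ 68.28

Final: 4 servers


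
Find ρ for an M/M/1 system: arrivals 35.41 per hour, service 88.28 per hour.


ρ = λ/μ = 35.41/88.28 = 0.4011

Final: 0.4011


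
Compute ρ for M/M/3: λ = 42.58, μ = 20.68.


ρ = λ/(cμ) = 42.58/(3·20.68) = 42.58/62.04 = 0.6863

Final: 0.6863


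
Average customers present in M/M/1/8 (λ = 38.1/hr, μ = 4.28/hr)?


ρ = 38.1/4.28 = 8.9019
L = ρ[1 − (K+1)ρ^K + Kρ^(K+1)] / [(1−ρ)(1−ρ^(K+1))]
Numerator: 8.9019·(1 − 9·39432077.008573 + 8·351019190.193136) = 21838642524.001942
Denominator: (-7.9019)·(-351019189.193136) = 2773707705.259782
L = 21838642524.001942/2773707705.259782 = 7.8734

Final: 7.8734


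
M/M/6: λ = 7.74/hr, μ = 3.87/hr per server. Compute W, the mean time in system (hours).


a = 2.0000; ρ = 0.3333; P₀ = 0.135135
Lq = P₀·a^c·ρ/(c!(1−ρ)²) = 0.009009
Wq = Lq/λ = 0.009009/7.74 = 0.001164 hr
W = Wq + 1/μ = 0.001164 + 0.25840 = 0.25956 hr

Final: 0.25956 hr


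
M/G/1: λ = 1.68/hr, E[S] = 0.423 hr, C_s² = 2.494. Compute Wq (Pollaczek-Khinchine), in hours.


ρ = λ·E[S] = 1.68·0.423 = 0.7106
E[S²] = E[S]²(1+C_s²) = 0.423²·(1+2.494) = 0.625178
Wq = λ·E[S²]/(2(1−ρ)) = 1.68·0.625178/(2·0.2894) = 1.81487 hr

Final: 1.81487 hr


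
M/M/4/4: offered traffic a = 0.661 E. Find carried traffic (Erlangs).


B(4,0.661) = 0.004110 (Erlang-B)
Carried load = a(1 − B) = 0.661·(1 − 0.004110) = 0.661·0.995890 = 0.6583 E

Final: 0.6583 Erlangs


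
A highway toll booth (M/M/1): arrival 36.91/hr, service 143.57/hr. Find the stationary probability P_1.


ρ = 36.91/143.57 = 0.2571
P_n = (1−ρ)·ρ^n = (1 − 0.2571)·0.2571^1 = 0.7429·0.257087 = 0.190993

Final: 0.190993


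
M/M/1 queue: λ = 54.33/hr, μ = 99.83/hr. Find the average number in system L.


ρ = λ/μ = 54.33/99.83 = 0.5442
L = ρ/(1−ρ) = 0.5442/(1 − 0.5442) = 0.5442/0.4558 = 1.1941

Final: 1.1941


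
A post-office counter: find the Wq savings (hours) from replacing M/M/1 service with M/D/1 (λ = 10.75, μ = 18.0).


ρ = 10.75/18.0 = 0.5972
Wq(M/M/1) = ρ/(μ−λ) = 0.5972/7.25 = 0.08238 hr
Wq(M/D/1) = ρ/(2(μ−λ)) = 0.04119 hr
Savings = 0.08238 − 0.04119 = 0.04119 hr

Final: 0.04119 hr


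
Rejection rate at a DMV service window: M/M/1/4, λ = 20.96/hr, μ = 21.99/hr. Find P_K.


ρ = λ/μ = 20.96/21.99 = 0.9532
P_K = (1−ρ)ρ^K/(1−ρ^(K+1)) = (0.04684·0.825399)/(1 − 0.786738)
= 0.038661/0.213262 = 0.181286

Final: 0.181286


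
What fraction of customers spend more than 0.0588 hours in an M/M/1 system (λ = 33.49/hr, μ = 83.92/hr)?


W ~ Exponential(μ−λ) for M/M/1.
μ − λ = 83.92 − 33.49 = 50.4300
P(W > t) = e^{−(μ−λ)t} = e^{−2.9653} = 0.051546

Final: 0.051546


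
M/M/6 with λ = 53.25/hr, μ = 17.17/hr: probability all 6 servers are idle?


a = λ/μ = 53.25/17.17 = 3.1013; ρ = a/c = 0.5169
Σ_{k=0}^{5} a^k/k! (terms k=0..5) = 1.00000 + 3.10134 + 4.80915 + 4.97161 + 3.85466 + 2.39092 = 20.12768
Tail: a^6/(6!(1−ρ)) = 889.80717/(720·0.4831) = 2.55810
P₀ = 1/(20.12768 + 2.55810) = 1/22.68578 = 0.044080

Final: 0.044080


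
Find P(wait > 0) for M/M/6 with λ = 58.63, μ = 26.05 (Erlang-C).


a = λ/μ = 2.2507; ρ = a/6 = 0.3751
P₀ = 0.105010 (from M/M/c formula)
C(c,a) = [a^c/(c!(1−ρ))]·P₀ = [129.97894/(720·0.6249)]·0.105010
= 0.28889·0.105010 = 0.030337

Final: 0.030337


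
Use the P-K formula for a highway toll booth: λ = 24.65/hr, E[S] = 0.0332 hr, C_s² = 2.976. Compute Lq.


ρ = λ·E[S] = 24.65·0.0332 = 0.8184
Lq = ρ²(1+C_s²)/(2(1−ρ)) = 0.6697·(1+2.976)/(2·0.1816)
= 0.6697·3.9760/0.3632 = 7.33099

Final: 7.33099


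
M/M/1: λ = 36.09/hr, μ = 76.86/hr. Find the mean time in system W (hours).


W = 1/(μ−λ) = 1/(76.86 − 36.09) = 1/40.77 = 0.02453 hr

Final: 0.02453 hr


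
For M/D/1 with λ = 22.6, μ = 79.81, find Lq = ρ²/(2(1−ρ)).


ρ = 22.6/79.81 = 0.2832
M/D/1: Lq = ρ²/(2(1−ρ)) = 0.08019/(2·0.7168) = 0.05593

Final: 0.05593


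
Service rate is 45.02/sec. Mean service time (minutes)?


Mean service time = 1/μ = 1/45.02 second = 0.02221 second
In minutes: 0.02221 × 0.0166667 = 0.0003702 min

Final: 0.0003702 min


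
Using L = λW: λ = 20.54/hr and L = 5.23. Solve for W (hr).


W = L/λ = 5.23/20.54 = 0.2546 hr

Final: 0.2546 hr


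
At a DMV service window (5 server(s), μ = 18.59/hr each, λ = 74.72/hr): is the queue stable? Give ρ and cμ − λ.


Total capacity cμ = 5·18.59 = 92.95/hr
ρ = λ/(cμ) = 74.72/92.95 = 0.8039
Stable ⇔ ρ < 1: YES
Spare capacity = cμ − λ = 92.95 − 74.72 = 18.23/hr

Final: ρ = 0.8039; stable; margin = 18.23/hr


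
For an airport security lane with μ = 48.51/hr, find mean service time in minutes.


Mean service time = 1/μ = 1/48.51 hour = 0.02061 hour
In minutes: 0.02061 × 60 = 1.2369 min

Final: 1.2369 min


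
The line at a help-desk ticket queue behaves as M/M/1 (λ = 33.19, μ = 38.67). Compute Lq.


ρ = 33.19/38.67 = 0.8583
Lq = ρ²/(1−ρ) = 0.7367/0.1417 = 5.1983

Final: 5.1983


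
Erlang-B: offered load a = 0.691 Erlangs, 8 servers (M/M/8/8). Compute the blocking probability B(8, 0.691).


B(c,a) = (a^c/c!) / Σ_{k=0}^{c} a^k/k!
a^8/8! = 0.000001289
Σ terms (k=0..8): 1.00000 + 0.69100 + 0.23874 + 0.05499 + 0.009500 + 0.001313 + 0.0001512 + 0.00001493 + 0.000001289 = 1.995710
B = 0.000001289/1.995710 = 0.0000006460

Final: 0.0000006460


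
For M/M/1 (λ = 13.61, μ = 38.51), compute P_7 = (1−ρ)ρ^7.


ρ = 13.61/38.51 = 0.3534
P_n = (1−ρ)·ρ^n = (1 − 0.3534)·0.3534^7 = 0.6466·0.0006886 = 0.0004453

Final: 0.0004453


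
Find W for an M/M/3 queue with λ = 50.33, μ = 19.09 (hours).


a = 2.6365; ρ = 0.8788; P₀ = 0.030944
Lq = P₀·a^c·ρ/(c!(1−ρ)²) = 5.65617
Wq = Lq/λ = 5.65617/50.33 = 0.11238 hr
W = Wq + 1/μ = 0.11238 + 0.05238 = 0.16477 hr

Final: 0.16477 hr


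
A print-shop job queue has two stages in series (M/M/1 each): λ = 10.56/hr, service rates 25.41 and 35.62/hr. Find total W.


Each node sees arrival rate λ = 10.56/hr (tandem ⇒ throughput preserved).
W₁ = 1/(μ₁−λ) = 1/(25.41−10.56) = 0.06734 hr
W₂ = 1/(μ₂−λ) = 1/(35.62−10.56) = 0.03990 hr
W_total = W₁ + W₂ = 0.06734 + 0.03990 = 0.10724 hr

Final: 0.10724 hr


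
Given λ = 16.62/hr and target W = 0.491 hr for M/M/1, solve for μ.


W = 1/(μ−λ) ⇒ μ − λ = 1/W = 1/0.491 = 2.0367
μ = λ + 1/W = 16.62 + 2.0367 = 18.6567 per hr

Final: 18.6567 /hr


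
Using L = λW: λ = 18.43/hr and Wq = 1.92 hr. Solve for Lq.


Lq = λWq = 18.43·1.92 = 35.3856

Final: 35.3856


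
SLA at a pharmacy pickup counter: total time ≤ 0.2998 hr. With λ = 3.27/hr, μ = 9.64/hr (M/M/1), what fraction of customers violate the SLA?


W ~ Exponential(μ−λ) for M/M/1.
μ − λ = 9.64 − 3.27 = 6.3700
P(W > t) = e^{−(μ−λ)t} = e^{−1.9097} = 0.148121

Final: 0.148121


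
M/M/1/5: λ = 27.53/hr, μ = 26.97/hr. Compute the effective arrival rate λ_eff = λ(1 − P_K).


ρ = 1.0208; P_K = (1−ρ)ρ^5/(1−ρ^6) = 0.175345
λ_eff = λ(1 − P_K) = 27.53·(1 − 0.175345) = 27.53·0.824655 = 22.7027 /hr

Final: 22.7027 /hr


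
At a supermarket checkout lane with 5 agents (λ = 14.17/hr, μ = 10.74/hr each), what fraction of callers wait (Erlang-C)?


a = λ/μ = 1.3194; ρ = a/5 = 0.2639
P₀ = 0.267092 (from M/M/c formula)
C(c,a) = [a^c/(c!(1−ρ))]·P₀ = [3.99786/(120·0.7361)]·0.267092
= 0.04526·0.267092 = 0.012088

Final: 0.012088


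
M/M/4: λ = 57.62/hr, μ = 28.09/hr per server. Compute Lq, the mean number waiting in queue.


a = λ/μ = 2.0513; ρ = a/4 = 0.5128
P₀ = 0.123338
Lq = P₀·a^c·ρ / (c!·(1−ρ)²) = 0.123338·17.70460·0.5128/(24·0.23735)
= 0.19658

Final: 0.19658


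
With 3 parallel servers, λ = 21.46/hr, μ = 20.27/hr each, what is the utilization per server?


ρ = λ/(cμ) = 21.46/(3·20.27) = 21.46/60.81 = 0.3529

Final: 0.3529


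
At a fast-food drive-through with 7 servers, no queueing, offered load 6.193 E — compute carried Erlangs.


B(7,6.193) = 0.197591 (Erlang-B)
Carried load = a(1 − B) = 6.193·(1 − 0.197591) = 6.193·0.802409 = 4.9693 E

Final: 4.9693 Erlangs


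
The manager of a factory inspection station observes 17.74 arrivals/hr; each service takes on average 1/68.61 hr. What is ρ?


ρ = λ/μ = 17.74/68.61 = 0.2586

Final: 0.2586


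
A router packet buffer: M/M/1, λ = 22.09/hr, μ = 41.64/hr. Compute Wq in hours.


ρ = 22.09/41.64 = 0.5305
Wq = ρ/(μ−λ) = 0.5305/(41.64 − 22.09) = 0.5305/19.55 = 0.02714 hr

Final: 0.02714 hr


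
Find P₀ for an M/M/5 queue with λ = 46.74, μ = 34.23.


a = λ/μ = 46.74/34.23 = 1.3655; ρ = a/c = 0.2731
Σ_{k=0}^{4} a^k/k! (terms k=0..4) = 1.00000 + 1.36547 + 0.93225 + 0.42432 + 0.14485 = 3.86689
Tail: a^5/(5!(1−ρ)) = 4.74689/(120·0.7269) = 0.05442
P₀ = 1/(3.86689 + 0.05442) = 1/3.92131 = 0.255017

Final: 0.255017


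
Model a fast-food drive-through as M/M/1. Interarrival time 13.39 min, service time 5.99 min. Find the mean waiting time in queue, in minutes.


λ = 60/13.39 = 4.4810 /hr
μ = 60/5.99 = 10.0167 /hr
ρ = λ/μ = 4.4810/10.0167 = 0.4473
Wq = ρ/(μ−λ) = 0.4473/(10.0167−4.4810) = 0.08081 hr
In minutes: 0.08081·60 = 4.849 min

Final: 4.849 min


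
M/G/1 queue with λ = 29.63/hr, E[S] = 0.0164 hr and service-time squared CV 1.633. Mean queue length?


ρ = λ·E[S] = 29.63·0.0164 = 0.4859
Lq = ρ²(1+C_s²)/(2(1−ρ)) = 0.2361·(1+1.633)/(2·0.5141)
= 0.2361·2.6330/1.0281 = 0.60472

Final: 0.60472


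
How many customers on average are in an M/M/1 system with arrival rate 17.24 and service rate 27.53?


ρ = λ/μ = 17.24/27.53 = 0.6262
L = ρ/(1−ρ) = 0.6262/(1 − 0.6262) = 0.6262/0.3738 = 1.6754

Final: 1.6754


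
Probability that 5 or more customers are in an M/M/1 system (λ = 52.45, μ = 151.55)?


ρ = 52.45/151.55 = 0.3461
P(N ≥ n) = ρ^n = 0.3461^5 = 0.004965

Final: 0.004965


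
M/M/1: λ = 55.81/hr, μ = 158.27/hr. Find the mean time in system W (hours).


W = 1/(μ−λ) = 1/(158.27 − 55.81) = 1/102.46 = 0.009760 hr

Final: 0.009760 hr


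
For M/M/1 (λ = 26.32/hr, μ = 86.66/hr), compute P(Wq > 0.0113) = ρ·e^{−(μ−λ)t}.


ρ = 26.32/86.66 = 0.3037
P(Wq > t) = ρ·e^{−(μ−λ)t} = 0.3037·e^{−0.6818}
= 0.3037·0.505685 = 0.153584

Final: 0.153584


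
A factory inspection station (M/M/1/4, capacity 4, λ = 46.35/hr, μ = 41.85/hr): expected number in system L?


ρ = 46.35/41.85 = 1.1075
L = ρ[1 − (K+1)ρ^K + Kρ^(K+1)] / [(1−ρ)(1−ρ^(K+1))]
Numerator: 1.1075·(1 − 5·1.504586 + 4·1.666370) = 0.157875
Denominator: (-0.1075)·(-0.666370) = 0.071653
L = 0.157875/0.071653 = 2.2033

Final: 2.2033


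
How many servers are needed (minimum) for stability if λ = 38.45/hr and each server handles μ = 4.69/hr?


Stability requires cμ > λ ⇔ c > λ/μ.
λ/μ = 38.45/4.69 = 8.1983
Minimum integer c = ⌊8.1983⌋ + 1 = 9
Check: 9·4.69 = 42.21 > 38.45, while 8·4.69 = 37.52 ≤ 38.45

Final: 9 servers


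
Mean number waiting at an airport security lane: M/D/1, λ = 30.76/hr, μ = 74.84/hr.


ρ = 30.76/74.84 = 0.4110
M/D/1: Lq = ρ²/(2(1−ρ)) = 0.1689/(2·0.5890) = 0.14341

Final: 0.14341


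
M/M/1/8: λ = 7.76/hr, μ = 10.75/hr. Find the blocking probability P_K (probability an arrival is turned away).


ρ = λ/μ = 7.76/10.75 = 0.7219
P_K = (1−ρ)ρ^K/(1−ρ^(K+1)) = (0.2781·0.073727)/(1 − 0.053221)
= 0.020506/0.946779 = 0.021659

Final: 0.021659


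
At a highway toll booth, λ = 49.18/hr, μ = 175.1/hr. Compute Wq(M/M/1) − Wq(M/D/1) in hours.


ρ = 49.18/175.1 = 0.2809
Wq(M/M/1) = ρ/(μ−λ) = 0.2809/125.92 = 0.002231 hr
Wq(M/D/1) = ρ/(2(μ−λ)) = 0.001115 hr
Savings = 0.002231 − 0.001115 = 0.001115 hr

Final: 0.001115 hr


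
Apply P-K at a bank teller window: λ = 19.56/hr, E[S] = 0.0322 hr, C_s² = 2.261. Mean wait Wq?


ρ = λ·E[S] = 19.56·0.0322 = 0.6298
E[S²] = E[S]²(1+C_s²) = 0.0322²·(1+2.261) = 0.003381
Wq = λ·E[S²]/(2(1−ρ)) = 19.56·0.003381/(2·0.3702) = 0.08933 hr

Final: 0.08933 hr


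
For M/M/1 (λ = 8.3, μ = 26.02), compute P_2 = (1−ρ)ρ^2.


ρ = 8.3/26.02 = 0.3190
P_n = (1−ρ)·ρ^n = (1 − 0.3190)·0.3190^2 = 0.6810·0.101752 = 0.069294

Final: 0.069294


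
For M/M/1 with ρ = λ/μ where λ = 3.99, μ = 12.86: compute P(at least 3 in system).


ρ = 3.99/12.86 = 0.3103
P(N ≥ n) = ρ^n = 0.3103^3 = 0.029867

Final: 0.029867


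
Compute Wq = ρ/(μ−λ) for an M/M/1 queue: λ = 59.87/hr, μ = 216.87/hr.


ρ = 59.87/216.87 = 0.2761
Wq = ρ/(μ−λ) = 0.2761/(216.87 − 59.87) = 0.2761/157.00 = 0.001758 hr

Final: 0.001758 hr


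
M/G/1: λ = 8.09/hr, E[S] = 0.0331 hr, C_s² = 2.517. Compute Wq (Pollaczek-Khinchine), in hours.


ρ = λ·E[S] = 8.09·0.0331 = 0.2678
E[S²] = E[S]²(1+C_s²) = 0.0331²·(1+2.517) = 0.003853
Wq = λ·E[S²]/(2(1−ρ)) = 8.09·0.003853/(2·0.7322) = 0.02129 hr

Final: 0.02129 hr


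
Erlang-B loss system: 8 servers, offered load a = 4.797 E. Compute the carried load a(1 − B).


B(8,4.797) = 0.060784 (Erlang-B)
Carried load = a(1 − B) = 4.797·(1 − 0.060784) = 4.797·0.939216 = 4.5054 E

Final: 4.5054 Erlangs
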